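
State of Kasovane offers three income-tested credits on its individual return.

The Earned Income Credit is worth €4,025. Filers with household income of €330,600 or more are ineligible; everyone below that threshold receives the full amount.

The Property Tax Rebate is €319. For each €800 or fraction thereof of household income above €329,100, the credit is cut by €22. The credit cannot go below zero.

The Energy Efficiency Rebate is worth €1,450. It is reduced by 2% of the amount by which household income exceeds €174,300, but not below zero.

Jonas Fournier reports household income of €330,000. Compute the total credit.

€4,300

Earned Income Credit: €330,000 is below the €330,600 cutoff, so the full €4,025 applies.
Property Tax Rebate: income exceeds €329,100 by €900, which is 2 full-or-partial €800 increments; reduction = 2 × €22 = €44, leaving €275.
Energy Efficiency Rebate: 2% of the €155,700 excess over €174,300 is €3,114 ≥ base, so the credit is €0.
Total: €4,025 + €275 + €0 = €4,300.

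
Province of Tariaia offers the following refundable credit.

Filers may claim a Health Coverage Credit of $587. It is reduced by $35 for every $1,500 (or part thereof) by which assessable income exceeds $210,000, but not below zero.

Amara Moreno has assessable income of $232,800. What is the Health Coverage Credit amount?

$27

Health Coverage Credit: income exceeds $210,000 by $22,800, which is 16 full-or-partial $1,500 increments; reduction = 16 × $35 = $560, leaving $27.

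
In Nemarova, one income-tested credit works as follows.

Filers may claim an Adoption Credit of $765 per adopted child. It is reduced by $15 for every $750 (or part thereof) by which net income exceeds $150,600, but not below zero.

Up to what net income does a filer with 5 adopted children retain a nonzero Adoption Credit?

$341,100

Full credit = 5 × $765 = $3,825.
After 254 increments the reduction is 254 × $15 = $3,810, leaving $15; one more increment wipes it out. Increment 254 ends at excess 254 × $750 = $190,500, so the highest qualifying income is $150,600 + $190,500 = $341,100.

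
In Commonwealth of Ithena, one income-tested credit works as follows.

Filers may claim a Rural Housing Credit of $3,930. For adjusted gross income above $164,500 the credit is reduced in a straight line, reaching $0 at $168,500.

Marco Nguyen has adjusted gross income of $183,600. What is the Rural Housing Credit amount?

Rural Housing Credit: $183,600 is at or above $168,500, so the credit is $0.

$0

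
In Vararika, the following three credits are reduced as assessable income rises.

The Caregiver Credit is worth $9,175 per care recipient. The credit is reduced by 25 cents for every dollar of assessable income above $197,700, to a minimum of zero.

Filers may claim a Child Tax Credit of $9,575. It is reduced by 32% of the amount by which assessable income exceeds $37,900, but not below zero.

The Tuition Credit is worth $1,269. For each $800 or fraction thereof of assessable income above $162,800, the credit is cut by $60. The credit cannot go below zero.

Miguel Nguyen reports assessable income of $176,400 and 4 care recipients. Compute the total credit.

Caregiver Credit: base = 4 × $9,175 = $36,700. $176,400 is at or below the $197,700 threshold, so the full $36,700 applies.
Child Tax Credit: 32% of the $138,500 excess over $37,900 is $44,320 ≥ base, so the credit is $0.
Tuition Credit: income exceeds $162,800 by $13,600, which is 17 full-or-partial $800 increments; reduction = 17 × $60 = $1,020, leaving $249.
Total: $36,700 + $0 + $249 = $36,949.

$36,949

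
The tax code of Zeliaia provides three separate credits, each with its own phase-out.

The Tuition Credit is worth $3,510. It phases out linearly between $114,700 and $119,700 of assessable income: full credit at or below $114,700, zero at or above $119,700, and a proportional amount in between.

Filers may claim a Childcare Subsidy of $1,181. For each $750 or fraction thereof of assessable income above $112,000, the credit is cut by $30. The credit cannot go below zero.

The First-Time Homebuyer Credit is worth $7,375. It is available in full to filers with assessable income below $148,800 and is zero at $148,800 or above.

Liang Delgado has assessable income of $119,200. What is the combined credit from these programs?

Tuition Credit: $119,200 is $4,500 into a $5,000 phase-out range, leaving 500/5,000 of the credit: $3,510 × 500/5,000 = $351.
Childcare Subsidy: income exceeds $112,000 by $7,200, which is 10 full-or-partial $750 increments; reduction = 10 × $30 = $300, leaving $881.
First-Time Homebuyer Credit: $119,200 is below the $148,800 cutoff, so the full $7,375 applies.
Total: $351 + $881 + $7,375 = $8,607.

$8,607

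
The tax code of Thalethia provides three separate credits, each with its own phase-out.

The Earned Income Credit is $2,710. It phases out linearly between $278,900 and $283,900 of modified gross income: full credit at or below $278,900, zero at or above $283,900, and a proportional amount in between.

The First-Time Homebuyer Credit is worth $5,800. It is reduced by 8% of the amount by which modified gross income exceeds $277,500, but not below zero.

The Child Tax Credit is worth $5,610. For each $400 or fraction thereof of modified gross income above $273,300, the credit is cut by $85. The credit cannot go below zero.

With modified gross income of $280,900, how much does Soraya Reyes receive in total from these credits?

$11,149

Earned Income Credit: $280,900 is $2,000 into a $5,000 phase-out range, leaving 3,000/5,000 of the credit: $2,710 × 3,000/5,000 = $1,626.
First-Time Homebuyer Credit: 8% of the $3,400 excess over $277,500 is $272; credit = $5,800 − $272 = $5,528.
Child Tax Credit: income exceeds $273,300 by $7,600, which is 19 full-or-partial $400 increments; reduction = 19 × $85 = $1,615, leaving $3,995.
Total: $1,626 + $5,528 + $3,995 = $11,149.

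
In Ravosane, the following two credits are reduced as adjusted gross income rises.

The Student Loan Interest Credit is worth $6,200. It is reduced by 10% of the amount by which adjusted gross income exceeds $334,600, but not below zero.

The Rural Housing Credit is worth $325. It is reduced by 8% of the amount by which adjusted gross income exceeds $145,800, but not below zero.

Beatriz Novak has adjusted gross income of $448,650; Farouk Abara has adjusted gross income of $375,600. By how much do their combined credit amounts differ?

Beatriz ($448,650): Student Loan Interest Credit: 10% of the $114,050 excess over $334,600 is $11,405 ≥ base, so the credit is $0. Rural Housing Credit: 8% of the $302,850 excess over $145,800 is $24,228 ≥ base, so the credit is $0. total $0 + $0 = $0
Farouk ($375,600): Student Loan Interest Credit: 10% of the $41,000 excess over $334,600 is $4,100; credit = $6,200 − $4,100 = $2,100. Rural Housing Credit: 8% of the $229,800 excess over $145,800 is $18,384 ≥ base, so the credit is $0. total $2,100 + $0 = $2,100
Difference: |$0 − $2,100| = $2,100.

$2,100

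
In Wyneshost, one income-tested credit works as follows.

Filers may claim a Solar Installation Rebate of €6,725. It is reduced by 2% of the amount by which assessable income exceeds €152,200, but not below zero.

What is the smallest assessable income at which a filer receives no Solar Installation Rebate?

€488,450

The credit falls by 2% of each euro above €152,200, so it reaches zero when the excess is €6,725 / 2% = €336,250: income = €152,200 + €336,250 = €488,450.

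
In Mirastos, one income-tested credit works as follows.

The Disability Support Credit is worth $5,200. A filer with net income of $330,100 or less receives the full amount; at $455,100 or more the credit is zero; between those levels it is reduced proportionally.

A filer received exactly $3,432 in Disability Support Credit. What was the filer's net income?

$3,432 is 3,432/5,200 of the full $5,200, so 1,768/5,200 of the $125,000 range has been used: income = $330,100 + $125,000 × 1,768/5,200 = $372,600.

$372,600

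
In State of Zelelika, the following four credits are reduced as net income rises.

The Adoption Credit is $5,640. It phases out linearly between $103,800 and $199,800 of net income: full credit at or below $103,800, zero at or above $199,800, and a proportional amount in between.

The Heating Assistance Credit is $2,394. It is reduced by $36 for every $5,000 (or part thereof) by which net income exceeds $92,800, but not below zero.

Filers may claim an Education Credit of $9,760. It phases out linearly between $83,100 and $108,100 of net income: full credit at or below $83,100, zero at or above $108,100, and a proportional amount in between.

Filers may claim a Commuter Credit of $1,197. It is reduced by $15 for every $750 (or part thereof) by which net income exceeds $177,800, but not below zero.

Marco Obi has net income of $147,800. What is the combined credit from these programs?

Adoption Credit: $147,800 is $44,000 into a $96,000 phase-out range, leaving 52,000/96,000 of the credit: $5,640 × 52,000/96,000 = $3,055.
Heating Assistance Credit: income exceeds $92,800 by $55,000, which is 11 full-or-partial $5,000 increments; reduction = 11 × $36 = $396, leaving $1,998.
Education Credit: $147,800 is at or above $108,100, so the credit is $0.
Commuter Credit: $147,800 is at or below the $177,800 threshold, so the full $1,197 applies.
Total: $3,055 + $1,998 + $0 + $1,197 = $6,250.

$6,250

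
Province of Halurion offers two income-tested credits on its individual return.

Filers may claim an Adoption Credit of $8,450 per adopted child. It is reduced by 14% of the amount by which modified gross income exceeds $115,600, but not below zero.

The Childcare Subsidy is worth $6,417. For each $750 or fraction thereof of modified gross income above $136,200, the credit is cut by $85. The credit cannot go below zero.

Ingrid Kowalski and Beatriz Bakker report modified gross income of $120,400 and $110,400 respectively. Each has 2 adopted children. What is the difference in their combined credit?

$672

Ingrid ($120,400): Adoption Credit: base = 2 × $8,450 = $16,900. 14% of the $4,800 excess over $115,600 is $672; credit = $16,900 − $672 = $16,228. Childcare Subsidy: $120,400 is at or below the $136,200 threshold, so the full $6,417 applies. total $16,228 + $6,417 = $22,645
Beatriz ($110,400): Adoption Credit: base = 2 × $8,450 = $16,900. $110,400 is at or below the $115,600 threshold, so the full $16,900 applies. Childcare Subsidy: $110,400 is at or below the $136,200 threshold, so the full $6,417 applies. total $16,900 + $6,417 = $23,317
Difference: |$22,645 − $23,317| = $672.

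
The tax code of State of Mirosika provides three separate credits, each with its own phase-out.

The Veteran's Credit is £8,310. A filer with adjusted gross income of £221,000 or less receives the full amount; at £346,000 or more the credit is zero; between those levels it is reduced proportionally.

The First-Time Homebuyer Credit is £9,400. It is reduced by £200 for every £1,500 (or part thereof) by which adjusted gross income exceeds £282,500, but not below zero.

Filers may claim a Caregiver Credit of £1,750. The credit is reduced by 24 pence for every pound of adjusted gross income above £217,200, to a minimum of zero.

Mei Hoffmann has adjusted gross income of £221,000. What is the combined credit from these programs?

£18,548

Veteran's Credit: £221,000 is at or below the £221,000 threshold, so the full £8,310 applies.
First-Time Homebuyer Credit: £221,000 is at or below the £282,500 threshold, so the full £9,400 applies.
Caregiver Credit: 24% of the £3,800 excess over £217,200 is £912; credit = £1,750 − £912 = £838.
Total: £8,310 + £9,400 + £838 = £18,548.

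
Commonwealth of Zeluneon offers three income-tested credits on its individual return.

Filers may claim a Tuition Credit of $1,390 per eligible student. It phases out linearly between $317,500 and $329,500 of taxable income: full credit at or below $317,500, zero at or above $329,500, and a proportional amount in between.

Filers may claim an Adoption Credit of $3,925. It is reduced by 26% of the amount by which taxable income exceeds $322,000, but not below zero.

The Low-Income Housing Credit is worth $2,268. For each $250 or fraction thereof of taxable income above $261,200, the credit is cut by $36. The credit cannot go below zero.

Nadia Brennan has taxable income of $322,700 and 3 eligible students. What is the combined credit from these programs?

Tuition Credit: base = 3 × $1,390 = $4,170. $322,700 is $5,200 into a $12,000 phase-out range, leaving 6,800/12,000 of the credit: $4,170 × 6,800/12,000 = $2,363.
Adoption Credit: 26% of the $700 excess over $322,000 is $182; credit = $3,925 − $182 = $3,743.
Low-Income Housing Credit: income exceeds $261,200 by $61,500 → 246 increments × $36 = $8,856 ≥ base, so the credit is $0.
Total: $2,363 + $3,743 + $0 = $6,106.

$6,106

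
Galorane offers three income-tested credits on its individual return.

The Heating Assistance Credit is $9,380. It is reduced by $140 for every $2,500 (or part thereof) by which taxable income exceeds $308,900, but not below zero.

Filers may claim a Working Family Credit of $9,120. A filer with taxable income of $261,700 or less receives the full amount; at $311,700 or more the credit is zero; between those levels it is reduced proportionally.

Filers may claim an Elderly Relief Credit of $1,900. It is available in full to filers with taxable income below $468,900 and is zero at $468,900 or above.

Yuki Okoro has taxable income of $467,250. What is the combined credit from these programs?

Heating Assistance Credit: income exceeds $308,900 by $158,350, which is 64 full-or-partial $2,500 increments; reduction = 64 × $140 = $8,960, leaving $420.
Working Family Credit: $467,250 is at or above $311,700, so the credit is $0.
Elderly Relief Credit: $467,250 is below the $468,900 cutoff, so the full $1,900 applies.
Total: $420 + $0 + $1,900 = $2,320.

$2,320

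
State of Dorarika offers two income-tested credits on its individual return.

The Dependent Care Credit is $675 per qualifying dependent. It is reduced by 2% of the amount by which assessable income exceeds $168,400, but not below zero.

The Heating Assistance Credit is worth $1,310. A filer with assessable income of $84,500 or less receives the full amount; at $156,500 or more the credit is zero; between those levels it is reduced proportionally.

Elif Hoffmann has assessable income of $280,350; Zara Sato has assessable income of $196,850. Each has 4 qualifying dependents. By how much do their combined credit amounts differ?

$1,670

Elif ($280,350): Dependent Care Credit: base = 4 × $675 = $2,700. 2% of the $111,950 excess over $168,400 is $2,239; credit = $2,700 − $2,239 = $461. Heating Assistance Credit: $280,350 is at or above $156,500, so the credit is $0. total $461 + $0 = $461
Zara ($196,850): Dependent Care Credit: base = 4 × $675 = $2,700. 2% of the $28,450 excess over $168,400 is $569; credit = $2,700 − $569 = $2,131. Heating Assistance Credit: $196,850 is at or above $156,500, so the credit is $0. total $2,131 + $0 = $2,131
Difference: |$461 − $2,131| = $1,670.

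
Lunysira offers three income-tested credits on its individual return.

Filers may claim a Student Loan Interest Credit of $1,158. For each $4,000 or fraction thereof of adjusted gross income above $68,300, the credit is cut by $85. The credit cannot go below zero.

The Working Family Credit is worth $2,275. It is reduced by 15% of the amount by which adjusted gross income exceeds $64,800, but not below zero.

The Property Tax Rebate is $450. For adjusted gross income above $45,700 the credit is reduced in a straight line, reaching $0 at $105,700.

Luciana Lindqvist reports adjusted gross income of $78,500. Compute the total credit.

Student Loan Interest Credit: income exceeds $68,300 by $10,200, which is 3 full-or-partial $4,000 increments; reduction = 3 × $85 = $255, leaving $903.
Working Family Credit: 15% of the $13,700 excess over $64,800 is $2,055; credit = $2,275 − $2,055 = $220.
Property Tax Rebate: $78,500 is $32,800 into a $60,000 phase-out range, leaving 27,200/60,000 of the credit: $450 × 27,200/60,000 = $204.
Total: $903 + $220 + $204 = $1,327.

$1,327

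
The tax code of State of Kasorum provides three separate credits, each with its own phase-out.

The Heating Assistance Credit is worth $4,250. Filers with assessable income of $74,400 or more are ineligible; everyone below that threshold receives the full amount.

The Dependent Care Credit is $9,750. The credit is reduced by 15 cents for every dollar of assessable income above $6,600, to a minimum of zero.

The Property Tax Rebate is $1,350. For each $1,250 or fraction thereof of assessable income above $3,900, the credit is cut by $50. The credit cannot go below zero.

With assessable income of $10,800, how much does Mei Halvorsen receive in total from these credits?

Heating Assistance Credit: $10,800 is below the $74,400 cutoff, so the full $4,250 applies.
Dependent Care Credit: 15% of the $4,200 excess over $6,600 is $630; credit = $9,750 − $630 = $9,120.
Property Tax Rebate: income exceeds $3,900 by $6,900, which is 6 full-or-partial $1,250 increments; reduction = 6 × $50 = $300, leaving $1,050.
Total: $4,250 + $9,120 + $1,050 = $14,420.

$14,420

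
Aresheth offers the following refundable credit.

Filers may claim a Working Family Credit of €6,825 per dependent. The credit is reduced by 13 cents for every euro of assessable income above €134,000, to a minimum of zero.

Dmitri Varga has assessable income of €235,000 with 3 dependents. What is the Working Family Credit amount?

Working Family Credit: base = 3 × €6,825 = €20,475. 13% of the €101,000 excess over €134,000 is €13,130; credit = €20,475 − €13,130 = €7,345.

€7,345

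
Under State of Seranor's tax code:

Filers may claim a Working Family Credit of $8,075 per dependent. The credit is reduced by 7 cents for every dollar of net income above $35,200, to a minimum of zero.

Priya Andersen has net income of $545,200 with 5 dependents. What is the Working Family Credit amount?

$4,675

Working Family Credit: base = 5 × $8,075 = $40,375. 7% of the $510,000 excess over $35,200 is $35,700; credit = $40,375 − $35,700 = $4,675.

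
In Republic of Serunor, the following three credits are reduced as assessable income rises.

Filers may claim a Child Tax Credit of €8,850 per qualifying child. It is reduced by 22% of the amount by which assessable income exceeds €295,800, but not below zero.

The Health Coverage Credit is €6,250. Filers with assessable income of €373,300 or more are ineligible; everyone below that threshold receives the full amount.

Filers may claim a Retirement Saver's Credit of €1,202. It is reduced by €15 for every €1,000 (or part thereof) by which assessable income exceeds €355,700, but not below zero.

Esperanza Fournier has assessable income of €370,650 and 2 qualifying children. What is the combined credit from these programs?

€8,460

Child Tax Credit: base = 2 × €8,850 = €17,700. 22% of the €74,850 excess over €295,800 is €16,467; credit = €17,700 − €16,467 = €1,233.
Health Coverage Credit: €370,650 is below the €373,300 cutoff, so the full €6,250 applies.
Retirement Saver's Credit: income exceeds €355,700 by €14,950, which is 15 full-or-partial €1,000 increments; reduction = 15 × €15 = €225, leaving €977.
Total: €1,233 + €6,250 + €977 = €8,460.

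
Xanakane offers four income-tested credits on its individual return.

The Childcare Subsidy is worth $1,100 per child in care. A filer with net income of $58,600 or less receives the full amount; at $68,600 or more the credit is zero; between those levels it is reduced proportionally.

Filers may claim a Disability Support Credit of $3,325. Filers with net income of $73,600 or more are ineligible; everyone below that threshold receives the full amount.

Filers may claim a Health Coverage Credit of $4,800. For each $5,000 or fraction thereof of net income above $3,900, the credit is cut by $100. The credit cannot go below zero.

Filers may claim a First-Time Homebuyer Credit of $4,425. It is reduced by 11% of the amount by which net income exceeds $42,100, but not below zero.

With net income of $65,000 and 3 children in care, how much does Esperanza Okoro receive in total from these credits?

Childcare Subsidy: base = 3 × $1,100 = $3,300. $65,000 is $6,400 into a $10,000 phase-out range, leaving 3,600/10,000 of the credit: $3,300 × 3,600/10,000 = $1,188.
Disability Support Credit: $65,000 is below the $73,600 cutoff, so the full $3,325 applies.
Health Coverage Credit: income exceeds $3,900 by $61,100, which is 13 full-or-partial $5,000 increments; reduction = 13 × $100 = $1,300, leaving $3,500.
First-Time Homebuyer Credit: 11% of the $22,900 excess over $42,100 is $2,519; credit = $4,425 − $2,519 = $1,906.
Total: $1,188 + $3,325 + $3,500 + $1,906 = $9,919.

$9,919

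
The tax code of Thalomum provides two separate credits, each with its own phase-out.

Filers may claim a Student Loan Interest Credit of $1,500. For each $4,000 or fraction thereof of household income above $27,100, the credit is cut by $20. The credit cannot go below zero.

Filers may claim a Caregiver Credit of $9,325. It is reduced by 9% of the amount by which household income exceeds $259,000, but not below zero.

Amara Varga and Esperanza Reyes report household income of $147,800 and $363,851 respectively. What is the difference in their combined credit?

$10,205

Amara ($147,800): Student Loan Interest Credit: income exceeds $27,100 by $120,700, which is 31 full-or-partial $4,000 increments; reduction = 31 × $20 = $620, leaving $880. Caregiver Credit: $147,800 is at or below the $259,000 threshold, so the full $9,325 applies. total $880 + $9,325 = $10,205
Esperanza ($363,851): Student Loan Interest Credit: income exceeds $27,100 by $336,751 → 85 increments × $20 = $1,700 ≥ base, so the credit is $0. Caregiver Credit: 9% of the $104,851 excess over $259,000 is $9,436.59 ≥ base, so the credit is $0. total $0 + $0 = $0
Difference: |$10,205 − $0| = $10,205.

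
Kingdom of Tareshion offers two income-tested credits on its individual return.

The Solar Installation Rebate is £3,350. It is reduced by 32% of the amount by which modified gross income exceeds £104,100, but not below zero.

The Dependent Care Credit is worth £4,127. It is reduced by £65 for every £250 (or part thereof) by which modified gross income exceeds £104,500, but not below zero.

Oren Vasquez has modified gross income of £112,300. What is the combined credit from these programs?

£2,773

Solar Installation Rebate: 32% of the £8,200 excess over £104,100 is £2,624; credit = £3,350 − £2,624 = £726.
Dependent Care Credit: income exceeds £104,500 by £7,800, which is 32 full-or-partial £250 increments; reduction = 32 × £65 = £2,080, leaving £2,047.
Total: £726 + £2,047 = £2,773.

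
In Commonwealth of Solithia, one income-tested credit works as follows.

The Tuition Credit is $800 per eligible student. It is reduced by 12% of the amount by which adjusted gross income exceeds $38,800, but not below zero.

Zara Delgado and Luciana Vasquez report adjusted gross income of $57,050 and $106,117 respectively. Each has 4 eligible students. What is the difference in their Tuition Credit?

$1,010

Zara ($57,050): Tuition Credit: base = 4 × $800 = $3,200. 12% of the $18,250 excess over $38,800 is $2,190; credit = $3,200 − $2,190 = $1,010.
Luciana ($106,117): Tuition Credit: base = 4 × $800 = $3,200. 12% of the $67,317 excess over $38,800 is $8,078.04 ≥ base, so the credit is $0.
Difference: |$1,010 − $0| = $1,010.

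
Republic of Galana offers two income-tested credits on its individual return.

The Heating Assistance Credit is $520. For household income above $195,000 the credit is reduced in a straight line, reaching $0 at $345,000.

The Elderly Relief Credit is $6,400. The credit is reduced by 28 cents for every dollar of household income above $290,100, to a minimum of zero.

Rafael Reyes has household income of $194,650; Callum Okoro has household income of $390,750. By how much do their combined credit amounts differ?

Rafael ($194,650): Heating Assistance Credit: $194,650 is at or below the $195,000 threshold, so the full $520 applies. Elderly Relief Credit: $194,650 is at or below the $290,100 threshold, so the full $6,400 applies. total $520 + $6,400 = $6,920
Callum ($390,750): Heating Assistance Credit: $390,750 is at or above $345,000, so the credit is $0. Elderly Relief Credit: 28% of the $100,650 excess over $290,100 is $28,182 ≥ base, so the credit is $0. total $0 + $0 = $0
Difference: |$6,920 − $0| = $6,920.

$6,920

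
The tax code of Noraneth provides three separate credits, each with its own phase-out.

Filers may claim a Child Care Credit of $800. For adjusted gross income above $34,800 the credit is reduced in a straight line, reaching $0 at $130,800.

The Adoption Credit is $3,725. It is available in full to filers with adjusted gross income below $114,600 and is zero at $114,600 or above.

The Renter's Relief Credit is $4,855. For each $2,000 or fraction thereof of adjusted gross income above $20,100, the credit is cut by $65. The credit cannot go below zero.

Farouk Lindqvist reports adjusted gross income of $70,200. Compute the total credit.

Child Care Credit: $70,200 is $35,400 into a $96,000 phase-out range, leaving 60,600/96,000 of the credit: $800 × 60,600/96,000 = $505.
Adoption Credit: $70,200 is below the $114,600 cutoff, so the full $3,725 applies.
Renter's Relief Credit: income exceeds $20,100 by $50,100, which is 26 full-or-partial $2,000 increments; reduction = 26 × $65 = $1,690, leaving $3,165.
Total: $505 + $3,725 + $3,165 = $7,395.

$7,395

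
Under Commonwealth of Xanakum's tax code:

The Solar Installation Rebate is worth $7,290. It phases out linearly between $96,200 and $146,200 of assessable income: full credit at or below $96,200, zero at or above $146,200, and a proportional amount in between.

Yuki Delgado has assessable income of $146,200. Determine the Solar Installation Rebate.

$0

Solar Installation Rebate: $146,200 is at or above $146,200, so the credit is $0.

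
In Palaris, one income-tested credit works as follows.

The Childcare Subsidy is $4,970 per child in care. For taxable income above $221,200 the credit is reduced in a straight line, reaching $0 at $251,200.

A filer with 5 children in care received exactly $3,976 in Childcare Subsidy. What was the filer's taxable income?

Full credit = 5 × $4,970 = $24,850.
$3,976 is 3,976/24,850 of the full $24,850, so 20,874/24,850 of the $30,000 range has been used: income = $221,200 + $30,000 × 20,874/24,850 = $246,400.

$246,400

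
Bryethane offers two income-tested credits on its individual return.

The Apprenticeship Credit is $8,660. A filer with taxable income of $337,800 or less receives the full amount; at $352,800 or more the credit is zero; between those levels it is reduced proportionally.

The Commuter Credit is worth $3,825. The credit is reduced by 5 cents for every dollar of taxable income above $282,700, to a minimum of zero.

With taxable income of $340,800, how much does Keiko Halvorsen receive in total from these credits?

$7,848

Apprenticeship Credit: $340,800 is $3,000 into a $15,000 phase-out range, leaving 12,000/15,000 of the credit: $8,660 × 12,000/15,000 = $6,928.
Commuter Credit: 5% of the $58,100 excess over $282,700 is $2,905; credit = $3,825 − $2,905 = $920.
Total: $6,928 + $920 = $7,848.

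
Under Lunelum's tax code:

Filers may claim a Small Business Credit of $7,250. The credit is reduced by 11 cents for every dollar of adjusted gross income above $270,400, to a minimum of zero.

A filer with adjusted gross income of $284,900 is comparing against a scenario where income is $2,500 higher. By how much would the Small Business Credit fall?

$275

At $284,900 — 11% of the $14,500 excess over $270,400 is $1,595; credit = $7,250 − $1,595 = $5,655.
At $287,400 — 11% of the $17,000 excess over $270,400 is $1,870; credit = $7,250 − $1,870 = $5,380.
Lost: $5,655 − $5,380 = $275.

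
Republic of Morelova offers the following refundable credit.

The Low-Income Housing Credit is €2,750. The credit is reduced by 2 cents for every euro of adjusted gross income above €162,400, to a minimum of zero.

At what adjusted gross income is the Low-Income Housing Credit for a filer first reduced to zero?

The credit falls by 2% of each euro above €162,400, so it reaches zero when the excess is €2,750 / 2% = €137,500: income = €162,400 + €137,500 = €299,900.

€299,900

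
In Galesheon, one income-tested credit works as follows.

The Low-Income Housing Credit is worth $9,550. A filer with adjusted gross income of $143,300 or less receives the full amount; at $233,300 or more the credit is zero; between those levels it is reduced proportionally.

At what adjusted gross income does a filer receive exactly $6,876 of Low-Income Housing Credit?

$6,876 is 6,876/9,550 of the full $9,550, so 2,674/9,550 of the $90,000 range has been used: income = $143,300 + $90,000 × 2,674/9,550 = $168,500.

$168,500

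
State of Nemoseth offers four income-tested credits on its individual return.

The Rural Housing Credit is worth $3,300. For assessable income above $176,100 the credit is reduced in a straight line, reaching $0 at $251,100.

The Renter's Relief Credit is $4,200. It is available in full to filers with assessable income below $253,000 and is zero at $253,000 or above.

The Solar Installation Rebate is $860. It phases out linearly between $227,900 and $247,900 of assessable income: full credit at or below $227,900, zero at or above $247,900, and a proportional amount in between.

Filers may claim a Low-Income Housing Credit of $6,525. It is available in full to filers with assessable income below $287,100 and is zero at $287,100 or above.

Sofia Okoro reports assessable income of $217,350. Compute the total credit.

$13,070

Rural Housing Credit: $217,350 is $41,250 into a $75,000 phase-out range, leaving 33,750/75,000 of the credit: $3,300 × 33,750/75,000 = $1,485.
Renter's Relief Credit: $217,350 is below the $253,000 cutoff, so the full $4,200 applies.
Solar Installation Rebate: $217,350 is at or below the $227,900 threshold, so the full $860 applies.
Low-Income Housing Credit: $217,350 is below the $287,100 cutoff, so the full $6,525 applies.
Total: $1,485 + $4,200 + $860 + $6,525 = $13,070.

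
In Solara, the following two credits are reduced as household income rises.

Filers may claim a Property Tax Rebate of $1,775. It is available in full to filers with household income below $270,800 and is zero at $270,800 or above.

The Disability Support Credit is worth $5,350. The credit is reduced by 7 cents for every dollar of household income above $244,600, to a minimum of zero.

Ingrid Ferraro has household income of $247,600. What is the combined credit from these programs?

Property Tax Rebate: $247,600 is below the $270,800 cutoff, so the full $1,775 applies.
Disability Support Credit: 7% of the $3,000 excess over $244,600 is $210; credit = $5,350 − $210 = $5,140.
Total: $1,775 + $5,140 = $6,915.

$6,915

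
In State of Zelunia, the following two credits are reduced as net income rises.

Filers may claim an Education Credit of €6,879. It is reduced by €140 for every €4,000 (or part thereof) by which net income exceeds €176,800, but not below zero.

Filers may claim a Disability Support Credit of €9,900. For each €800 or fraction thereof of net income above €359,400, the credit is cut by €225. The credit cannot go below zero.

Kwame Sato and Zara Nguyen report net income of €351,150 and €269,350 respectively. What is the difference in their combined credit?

€2,800

Kwame (€351,150): Education Credit: income exceeds €176,800 by €174,350, which is 44 full-or-partial €4,000 increments; reduction = 44 × €140 = €6,160, leaving €719. Disability Support Credit: €351,150 is at or below the €359,400 threshold, so the full €9,900 applies. total €719 + €9,900 = €10,619
Zara (€269,350): Education Credit: income exceeds €176,800 by €92,550, which is 24 full-or-partial €4,000 increments; reduction = 24 × €140 = €3,360, leaving €3,519. Disability Support Credit: €269,350 is at or below the €359,400 threshold, so the full €9,900 applies. total €3,519 + €9,900 = €13,419
Difference: |€10,619 − €13,419| = €2,800.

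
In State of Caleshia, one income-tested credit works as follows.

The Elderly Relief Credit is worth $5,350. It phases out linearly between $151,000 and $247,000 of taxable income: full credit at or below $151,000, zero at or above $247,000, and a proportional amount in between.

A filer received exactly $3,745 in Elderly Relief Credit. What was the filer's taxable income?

$3,745 is 3,745/5,350 of the full $5,350, so 1,605/5,350 of the $96,000 range has been used: income = $151,000 + $96,000 × 1,605/5,350 = $179,800.

$179,800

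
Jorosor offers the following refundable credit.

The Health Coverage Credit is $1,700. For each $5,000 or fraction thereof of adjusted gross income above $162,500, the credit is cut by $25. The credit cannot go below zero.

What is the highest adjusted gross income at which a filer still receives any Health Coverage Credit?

$497,500

After 67 increments the reduction is 67 × $25 = $1,675, leaving $25; one more increment wipes it out. Increment 67 ends at excess 67 × $5,000 = $335,000, so the highest qualifying income is $162,500 + $335,000 = $497,500.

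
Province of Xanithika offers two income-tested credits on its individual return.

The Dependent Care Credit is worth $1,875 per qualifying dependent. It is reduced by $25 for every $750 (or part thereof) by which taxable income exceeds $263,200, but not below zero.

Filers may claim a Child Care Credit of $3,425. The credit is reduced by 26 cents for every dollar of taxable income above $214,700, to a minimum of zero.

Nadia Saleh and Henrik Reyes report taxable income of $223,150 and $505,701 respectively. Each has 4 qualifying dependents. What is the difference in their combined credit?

Nadia ($223,150): Dependent Care Credit: base = 4 × $1,875 = $7,500. $223,150 is at or below the $263,200 threshold, so the full $7,500 applies. Child Care Credit: 26% of the $8,450 excess over $214,700 is $2,197; credit = $3,425 − $2,197 = $1,228. total $7,500 + $1,228 = $8,728
Henrik ($505,701): Dependent Care Credit: base = 4 × $1,875 = $7,500. income exceeds $263,200 by $242,501 → 324 increments × $25 = $8,100 ≥ base, so the credit is $0. Child Care Credit: 26% of the $291,001 excess over $214,700 is $75,660.26 ≥ base, so the credit is $0. total $0 + $0 = $0
Difference: |$8,728 − $0| = $8,728.

$8,728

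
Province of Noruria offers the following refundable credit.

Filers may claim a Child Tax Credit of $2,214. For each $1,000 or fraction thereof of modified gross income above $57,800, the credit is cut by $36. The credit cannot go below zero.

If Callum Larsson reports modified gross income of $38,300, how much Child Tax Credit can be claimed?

$2,214

Child Tax Credit: $38,300 is at or below the $57,800 threshold, so the full $2,214 applies.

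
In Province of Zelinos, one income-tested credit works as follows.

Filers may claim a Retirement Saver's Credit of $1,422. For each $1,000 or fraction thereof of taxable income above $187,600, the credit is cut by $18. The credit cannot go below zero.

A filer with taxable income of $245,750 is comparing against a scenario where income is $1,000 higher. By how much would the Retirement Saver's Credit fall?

At $245,750 — income exceeds $187,600 by $58,150, which is 59 full-or-partial $1,000 increments; reduction = 59 × $18 = $1,062, leaving $360.
At $246,750 — income exceeds $187,600 by $59,150, which is 60 full-or-partial $1,000 increments; reduction = 60 × $18 = $1,080, leaving $342.
Lost: $360 − $342 = $18.

$18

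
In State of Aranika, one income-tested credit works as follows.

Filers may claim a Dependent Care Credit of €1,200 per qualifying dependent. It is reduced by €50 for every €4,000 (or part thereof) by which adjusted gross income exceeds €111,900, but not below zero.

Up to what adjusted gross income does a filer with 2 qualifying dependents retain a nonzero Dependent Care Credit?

Full credit = 2 × €1,200 = €2,400.
After 47 increments the reduction is 47 × €50 = €2,350, leaving €50; one more increment wipes it out. Increment 47 ends at excess 47 × €4,000 = €188,000, so the highest qualifying income is €111,900 + €188,000 = €299,900.

€299,900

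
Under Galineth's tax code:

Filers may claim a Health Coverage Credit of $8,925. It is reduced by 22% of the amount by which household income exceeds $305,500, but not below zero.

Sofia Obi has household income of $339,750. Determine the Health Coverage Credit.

$1,390

Health Coverage Credit: 22% of the $34,250 excess over $305,500 is $7,535; credit = $8,925 − $7,535 = $1,390.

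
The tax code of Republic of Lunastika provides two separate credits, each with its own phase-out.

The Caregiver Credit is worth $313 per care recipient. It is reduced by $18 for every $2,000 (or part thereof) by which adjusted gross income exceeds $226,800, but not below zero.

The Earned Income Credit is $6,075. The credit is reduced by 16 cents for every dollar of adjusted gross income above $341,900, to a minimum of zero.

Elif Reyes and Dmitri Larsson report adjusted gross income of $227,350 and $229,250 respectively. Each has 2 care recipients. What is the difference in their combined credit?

Elif ($227,350): Caregiver Credit: base = 2 × $313 = $626. income exceeds $226,800 by $550, which is 1 full-or-partial $2,000 increment; reduction = 1 × $18 = $18, leaving $608. Earned Income Credit: $227,350 is at or below the $341,900 threshold, so the full $6,075 applies. total $608 + $6,075 = $6,683
Dmitri ($229,250): Caregiver Credit: base = 2 × $313 = $626. income exceeds $226,800 by $2,450, which is 2 full-or-partial $2,000 increments; reduction = 2 × $18 = $36, leaving $590. Earned Income Credit: $229,250 is at or below the $341,900 threshold, so the full $6,075 applies. total $590 + $6,075 = $6,665
Difference: |$6,683 − $6,665| = $18.

$18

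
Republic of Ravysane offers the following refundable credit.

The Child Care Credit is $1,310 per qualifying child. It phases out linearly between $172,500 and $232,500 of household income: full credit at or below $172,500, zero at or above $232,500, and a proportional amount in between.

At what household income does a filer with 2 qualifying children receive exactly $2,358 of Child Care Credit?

Full credit = 2 × $1,310 = $2,620.
$2,358 is 2,358/2,620 of the full $2,620, so 262/2,620 of the $60,000 range has been used: income = $172,500 + $60,000 × 262/2,620 = $178,500.

$178,500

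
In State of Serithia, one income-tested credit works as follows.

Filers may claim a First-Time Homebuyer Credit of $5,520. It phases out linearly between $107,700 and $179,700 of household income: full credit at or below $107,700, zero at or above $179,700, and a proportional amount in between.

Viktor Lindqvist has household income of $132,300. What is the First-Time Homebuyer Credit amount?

$3,634

First-Time Homebuyer Credit: $132,300 is $24,600 into a $72,000 phase-out range, leaving 47,400/72,000 of the credit: $5,520 × 47,400/72,000 = $3,634.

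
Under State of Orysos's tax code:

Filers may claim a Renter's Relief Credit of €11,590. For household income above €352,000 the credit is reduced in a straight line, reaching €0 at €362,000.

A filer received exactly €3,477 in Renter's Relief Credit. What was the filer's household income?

€359,000

€3,477 is 3,477/11,590 of the full €11,590, so 8,113/11,590 of the €10,000 range has been used: income = €352,000 + €10,000 × 8,113/11,590 = €359,000.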